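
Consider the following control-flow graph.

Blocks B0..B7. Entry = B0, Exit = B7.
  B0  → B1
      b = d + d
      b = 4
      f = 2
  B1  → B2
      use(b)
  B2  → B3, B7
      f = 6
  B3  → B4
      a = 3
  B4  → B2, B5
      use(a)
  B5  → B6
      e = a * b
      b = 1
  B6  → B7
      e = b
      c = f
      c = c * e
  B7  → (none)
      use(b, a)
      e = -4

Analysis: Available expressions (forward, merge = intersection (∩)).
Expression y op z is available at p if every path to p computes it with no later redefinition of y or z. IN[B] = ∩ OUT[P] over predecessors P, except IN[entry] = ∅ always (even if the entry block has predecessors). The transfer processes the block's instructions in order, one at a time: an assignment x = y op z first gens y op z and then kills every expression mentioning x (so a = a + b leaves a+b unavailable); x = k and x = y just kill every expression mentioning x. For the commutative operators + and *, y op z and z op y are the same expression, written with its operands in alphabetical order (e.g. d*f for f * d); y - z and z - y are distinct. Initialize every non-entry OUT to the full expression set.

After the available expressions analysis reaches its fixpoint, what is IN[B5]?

Answer: {d+d}

Working:
Fixpoint table:
  B0:   IN={}   OUT={d+d}
  B1:   IN={d+d}   OUT={d+d}
  B2:   IN={d+d}   OUT={d+d}
  B3:   IN={d+d}   OUT={d+d}
  B4:   IN={d+d}   OUT={d+d}
  B5:   IN={d+d}   OUT={d+d}
  B6:   IN={d+d}   OUT={d+d}
  B7:   IN={d+d}   OUT={d+d}

Merge at B5: IN[B5] = OUT[B4] = {d+d}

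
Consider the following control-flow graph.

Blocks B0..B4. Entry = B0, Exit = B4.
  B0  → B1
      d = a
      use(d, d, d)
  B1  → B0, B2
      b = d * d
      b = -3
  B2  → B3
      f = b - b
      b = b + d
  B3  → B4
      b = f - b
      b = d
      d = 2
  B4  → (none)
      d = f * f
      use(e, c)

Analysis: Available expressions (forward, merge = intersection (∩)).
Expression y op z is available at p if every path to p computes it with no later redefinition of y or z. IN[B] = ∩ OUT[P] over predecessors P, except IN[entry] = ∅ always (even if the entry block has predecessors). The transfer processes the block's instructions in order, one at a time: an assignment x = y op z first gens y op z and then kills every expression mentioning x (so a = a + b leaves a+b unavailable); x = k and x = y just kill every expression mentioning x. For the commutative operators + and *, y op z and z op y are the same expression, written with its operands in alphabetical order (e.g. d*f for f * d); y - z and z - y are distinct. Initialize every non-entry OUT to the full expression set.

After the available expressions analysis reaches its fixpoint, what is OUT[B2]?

Per-block solution:
  B0:   IN={}   OUT={}
  B1:   IN={}   OUT={d*d}
  B2:   IN={d*d}   OUT={d*d}
  B3:   IN={d*d}   OUT={}
  B4:   IN={}   OUT={f*f}

Merge at B2: IN[B2] = OUT[B1] = {d*d}
Applying B2's transfer function to that IN value gives OUT[B2] (row B2 above).

Answer: {d*d}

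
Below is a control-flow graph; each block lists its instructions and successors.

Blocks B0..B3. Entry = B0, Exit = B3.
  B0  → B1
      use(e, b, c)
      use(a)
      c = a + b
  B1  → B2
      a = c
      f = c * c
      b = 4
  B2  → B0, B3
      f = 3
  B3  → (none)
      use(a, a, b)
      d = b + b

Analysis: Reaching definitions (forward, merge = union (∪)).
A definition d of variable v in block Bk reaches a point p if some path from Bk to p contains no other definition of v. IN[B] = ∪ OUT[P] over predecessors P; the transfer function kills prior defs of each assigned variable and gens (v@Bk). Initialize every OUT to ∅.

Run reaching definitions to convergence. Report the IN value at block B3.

Answer: {a@B1, b@B1, c@B0, f@B2}

Trace:
Converged values:
  B0:   IN={a@B1, b@B1, c@B0, f@B2}   OUT={a@B1, b@B1, c@B0, f@B2}
  B1:   IN={a@B1, b@B1, c@B0, f@B2}   OUT={a@B1, b@B1, c@B0, f@B1}
  B2:   IN={a@B1, b@B1, c@B0, f@B1}   OUT={a@B1, b@B1, c@B0, f@B2}
  B3:   IN={a@B1, b@B1, c@B0, f@B2}   OUT={a@B1, b@B1, c@B0, d@B3, f@B2}

Merge at B3: IN[B3] = OUT[B2] = {a@B1, b@B1, c@B0, f@B2}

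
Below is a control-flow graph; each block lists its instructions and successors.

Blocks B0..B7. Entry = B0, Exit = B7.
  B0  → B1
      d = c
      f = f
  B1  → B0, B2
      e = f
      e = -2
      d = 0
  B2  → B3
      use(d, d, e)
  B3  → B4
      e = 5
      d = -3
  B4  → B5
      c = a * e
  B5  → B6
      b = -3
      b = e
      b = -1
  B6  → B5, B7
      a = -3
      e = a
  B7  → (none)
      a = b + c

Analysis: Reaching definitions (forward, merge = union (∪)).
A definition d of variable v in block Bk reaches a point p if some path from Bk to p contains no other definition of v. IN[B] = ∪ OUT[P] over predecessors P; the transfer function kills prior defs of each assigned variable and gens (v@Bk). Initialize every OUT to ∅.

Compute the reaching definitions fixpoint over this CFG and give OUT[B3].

Fixpoint table:
  B0:  IN={d@B1, e@B1, f@B0}  OUT={d@B0, e@B1, f@B0}
  B1:  IN={d@B0, e@B1, f@B0}  OUT={d@B1, e@B1, f@B0}
  B2:  IN={d@B1, e@B1, f@B0}  OUT={d@B1, e@B1, f@B0}
  B3:  IN={d@B1, e@B1, f@B0}  OUT={d@B3, e@B3, f@B0}
  B4:  IN={d@B3, e@B3, f@B0}  OUT={c@B4, d@B3, e@B3, f@B0}
  B5:  IN={a@B6, b@B5, c@B4, d@B3, e@B3, e@B6, f@B0}  OUT={a@B6, b@B5, c@B4, d@B3, e@B3, e@B6, f@B0}
  B6:  IN={a@B6, b@B5, c@B4, d@B3, e@B3, e@B6, f@B0}  OUT={a@B6, b@B5, c@B4, d@B3, e@B6, f@B0}
  B7:  IN={a@B6, b@B5, c@B4, d@B3, e@B6, f@B0}  OUT={a@B7, b@B5, c@B4, d@B3, e@B6, f@B0}

Merge at B3: IN[B3] = OUT[B2] = {d@B1, e@B1, f@B0}
Applying B3's transfer function to that IN value gives OUT[B3] (row B3 above).

Answer: {d@B3, e@B3, f@B0}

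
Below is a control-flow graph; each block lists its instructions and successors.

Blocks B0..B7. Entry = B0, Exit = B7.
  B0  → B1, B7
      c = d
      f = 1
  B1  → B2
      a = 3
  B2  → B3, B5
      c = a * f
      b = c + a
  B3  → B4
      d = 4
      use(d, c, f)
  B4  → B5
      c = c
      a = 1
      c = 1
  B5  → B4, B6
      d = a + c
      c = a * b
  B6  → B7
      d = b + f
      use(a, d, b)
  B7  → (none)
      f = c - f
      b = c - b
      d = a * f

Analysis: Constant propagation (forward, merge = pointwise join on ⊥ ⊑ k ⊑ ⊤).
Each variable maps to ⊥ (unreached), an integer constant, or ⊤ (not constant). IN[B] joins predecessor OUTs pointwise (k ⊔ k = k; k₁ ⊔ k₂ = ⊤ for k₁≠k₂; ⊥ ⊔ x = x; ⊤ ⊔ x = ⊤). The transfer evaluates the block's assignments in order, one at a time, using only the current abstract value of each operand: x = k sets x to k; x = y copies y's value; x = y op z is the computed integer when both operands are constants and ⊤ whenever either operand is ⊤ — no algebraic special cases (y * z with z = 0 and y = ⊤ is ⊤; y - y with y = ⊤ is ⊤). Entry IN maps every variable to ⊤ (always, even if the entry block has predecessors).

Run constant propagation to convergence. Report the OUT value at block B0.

Answer: {a: ⊤, b: ⊤, c: ⊤, d: ⊤, e: ⊤, f: 1}

Derivation:
Per-block solution:
  B0: | IN=(all ⊤) | OUT={f:1; rest ⊤}
  B1: | IN={f:1; rest ⊤} | OUT={a:3, f:1; rest ⊤}
  B2: | IN={a:3, f:1; rest ⊤} | OUT={a:3, b:6, c:3, f:1; rest ⊤}
  B3: | IN={a:3, b:6, c:3, f:1; rest ⊤} | OUT={a:3, b:6, c:3, d:4, f:1; rest ⊤}
  B4: | IN={b:6, f:1; rest ⊤} | OUT={a:1, b:6, c:1, f:1; rest ⊤}
  B5: | IN={b:6, f:1; rest ⊤} | OUT={b:6, f:1; rest ⊤}
  B6: | IN={b:6, f:1; rest ⊤} | OUT={b:6, d:7, f:1; rest ⊤}
  B7: | IN={f:1; rest ⊤} | OUT=(all ⊤)

B0 is the boundary node: IN[B0] = {a: ⊤, b: ⊤, c: ⊤, d: ⊤, e: ⊤, f: ⊤}
Applying B0's transfer function to that IN value gives OUT[B0] (row B0 above).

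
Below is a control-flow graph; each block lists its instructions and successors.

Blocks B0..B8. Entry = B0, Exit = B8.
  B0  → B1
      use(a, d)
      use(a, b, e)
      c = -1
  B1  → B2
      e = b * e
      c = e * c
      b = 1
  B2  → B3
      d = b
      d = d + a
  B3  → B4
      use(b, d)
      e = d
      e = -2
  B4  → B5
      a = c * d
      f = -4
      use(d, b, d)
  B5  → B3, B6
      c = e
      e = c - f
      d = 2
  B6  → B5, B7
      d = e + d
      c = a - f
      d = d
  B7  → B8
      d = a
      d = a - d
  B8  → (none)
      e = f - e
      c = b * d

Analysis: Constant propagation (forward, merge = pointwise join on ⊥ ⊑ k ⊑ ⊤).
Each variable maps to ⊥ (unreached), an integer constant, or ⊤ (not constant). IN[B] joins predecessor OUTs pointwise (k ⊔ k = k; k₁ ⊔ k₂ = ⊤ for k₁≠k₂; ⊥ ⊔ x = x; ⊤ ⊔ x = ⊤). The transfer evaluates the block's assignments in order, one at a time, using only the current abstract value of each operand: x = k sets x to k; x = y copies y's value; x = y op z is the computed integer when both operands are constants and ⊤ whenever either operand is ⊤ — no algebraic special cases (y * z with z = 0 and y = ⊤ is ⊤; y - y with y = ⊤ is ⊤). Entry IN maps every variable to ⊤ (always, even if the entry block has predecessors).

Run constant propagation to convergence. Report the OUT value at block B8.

Answer: {a: ⊤, b: 1, c: ⊤, d: ⊤, e: ⊤, f: -4}

Trace:
Fixpoint table:
  B0: | IN=(all ⊤) | OUT={c:-1; rest ⊤}
  B1: | IN={c:-1; rest ⊤} | OUT={b:1; rest ⊤}
  B2: | IN={b:1; rest ⊤} | OUT={b:1; rest ⊤}
  B3: | IN={b:1; rest ⊤} | OUT={b:1, e:-2; rest ⊤}
  B4: | IN={b:1, e:-2; rest ⊤} | OUT={b:1, e:-2, f:-4; rest ⊤}
  B5: | IN={b:1, f:-4; rest ⊤} | OUT={b:1, d:2, f:-4; rest ⊤}
  B6: | IN={b:1, d:2, f:-4; rest ⊤} | OUT={b:1, f:-4; rest ⊤}
  B7: | IN={b:1, f:-4; rest ⊤} | OUT={b:1, f:-4; rest ⊤}
  B8: | IN={b:1, f:-4; rest ⊤} | OUT={b:1, f:-4; rest ⊤}

Merge at B8: IN[B8] = OUT[B7] = {a: ⊤, b: 1, c: ⊤, d: ⊤, e: ⊤, f: -4}
Applying B8's transfer function to that IN value gives OUT[B8] (row B8 above).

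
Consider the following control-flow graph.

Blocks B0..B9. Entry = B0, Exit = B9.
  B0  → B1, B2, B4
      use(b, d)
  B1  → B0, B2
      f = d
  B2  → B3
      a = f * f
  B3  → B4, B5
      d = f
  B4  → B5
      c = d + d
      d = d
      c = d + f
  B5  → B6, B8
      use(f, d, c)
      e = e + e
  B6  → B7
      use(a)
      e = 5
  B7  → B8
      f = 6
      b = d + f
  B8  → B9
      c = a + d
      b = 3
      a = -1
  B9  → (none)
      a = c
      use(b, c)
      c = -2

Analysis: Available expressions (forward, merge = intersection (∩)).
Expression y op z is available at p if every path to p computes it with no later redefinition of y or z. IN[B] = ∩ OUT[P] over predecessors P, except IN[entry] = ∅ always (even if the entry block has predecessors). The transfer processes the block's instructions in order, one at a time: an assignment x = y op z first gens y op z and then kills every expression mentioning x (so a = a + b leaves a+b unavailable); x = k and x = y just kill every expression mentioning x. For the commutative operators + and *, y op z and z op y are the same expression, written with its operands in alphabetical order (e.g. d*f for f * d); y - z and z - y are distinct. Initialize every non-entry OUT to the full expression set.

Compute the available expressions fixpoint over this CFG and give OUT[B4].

Answer: {d+f}

Working:
Converged values:
  B0:   IN={}   OUT={}
  B1:   IN={}   OUT={}
  B2:   IN={}   OUT={f*f}
  B3:   IN={f*f}   OUT={f*f}
  B4:   IN={}   OUT={d+f}
  B5:   IN={}   OUT={}
  B6:   IN={}   OUT={}
  B7:   IN={}   OUT={d+f}
  B8:   IN={}   OUT={}
  B9:   IN={}   OUT={}

Merge at B4: IN[B4] = OUT[B0] ∩ OUT[B3] = {}
Applying B4's transfer function to that IN value gives OUT[B4] (row B4 above).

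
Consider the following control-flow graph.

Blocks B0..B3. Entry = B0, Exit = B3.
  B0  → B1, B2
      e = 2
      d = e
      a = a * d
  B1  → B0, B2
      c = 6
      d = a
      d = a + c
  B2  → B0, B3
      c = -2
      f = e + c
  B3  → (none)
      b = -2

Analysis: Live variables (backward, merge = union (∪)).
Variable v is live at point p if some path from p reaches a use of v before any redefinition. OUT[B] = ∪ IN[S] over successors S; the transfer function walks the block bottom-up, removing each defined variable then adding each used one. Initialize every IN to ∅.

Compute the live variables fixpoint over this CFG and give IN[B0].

Fixpoint table:
  B0:   IN={a}   OUT={a, e}
  B1:   IN={a, e}   OUT={a, e}
  B2:   IN={a, e}   OUT={a}
  B3:   IN={}   OUT={}

Merge at B0: OUT[B0] = IN[B1] ⊔ IN[B2] = {a, e}
Applying B0's transfer function to that OUT value gives IN[B0] (row B0 above).

Answer: {a}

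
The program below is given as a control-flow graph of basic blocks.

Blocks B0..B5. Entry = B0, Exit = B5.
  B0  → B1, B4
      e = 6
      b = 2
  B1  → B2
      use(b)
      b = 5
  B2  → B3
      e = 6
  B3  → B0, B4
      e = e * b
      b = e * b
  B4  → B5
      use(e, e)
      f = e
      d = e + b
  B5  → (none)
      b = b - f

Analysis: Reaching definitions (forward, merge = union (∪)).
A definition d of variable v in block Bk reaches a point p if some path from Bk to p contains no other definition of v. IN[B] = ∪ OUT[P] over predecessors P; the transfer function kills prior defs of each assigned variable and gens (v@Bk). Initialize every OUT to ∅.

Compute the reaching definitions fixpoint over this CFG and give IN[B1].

Answer: {b@B0, e@B0}

Derivation:
Per-block solution:
  B0:  IN={b@B3, e@B3}  OUT={b@B0, e@B0}
  B1:  IN={b@B0, e@B0}  OUT={b@B1, e@B0}
  B2:  IN={b@B1, e@B0}  OUT={b@B1, e@B2}
  B3:  IN={b@B1, e@B2}  OUT={b@B3, e@B3}
  B4:  IN={b@B0, b@B3, e@B0, e@B3}  OUT={b@B0, b@B3, d@B4, e@B0, e@B3, f@B4}
  B5:  IN={b@B0, b@B3, d@B4, e@B0, e@B3, f@B4}  OUT={b@B5, d@B4, e@B0, e@B3, f@B4}

Merge at B1: IN[B1] = OUT[B0] = {b@B0, e@B0}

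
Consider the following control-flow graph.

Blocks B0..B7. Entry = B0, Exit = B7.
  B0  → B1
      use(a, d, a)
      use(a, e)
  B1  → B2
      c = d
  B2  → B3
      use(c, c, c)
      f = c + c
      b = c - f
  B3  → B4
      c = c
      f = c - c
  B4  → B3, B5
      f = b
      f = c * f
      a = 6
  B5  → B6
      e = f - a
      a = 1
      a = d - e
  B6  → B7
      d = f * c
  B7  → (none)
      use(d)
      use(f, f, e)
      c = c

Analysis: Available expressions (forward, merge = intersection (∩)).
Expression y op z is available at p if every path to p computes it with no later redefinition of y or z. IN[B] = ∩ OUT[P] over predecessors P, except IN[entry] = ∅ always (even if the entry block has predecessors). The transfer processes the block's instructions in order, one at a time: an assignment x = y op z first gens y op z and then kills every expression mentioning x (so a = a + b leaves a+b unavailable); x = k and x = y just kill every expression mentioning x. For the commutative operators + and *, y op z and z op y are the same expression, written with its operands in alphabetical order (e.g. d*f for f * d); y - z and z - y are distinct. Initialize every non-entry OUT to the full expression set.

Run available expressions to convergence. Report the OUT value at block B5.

Fixpoint table:
  B0: | IN={} | OUT={}
  B1: | IN={} | OUT={}
  B2: | IN={} | OUT={c+c, c-f}
  B3: | IN={} | OUT={c-c}
  B4: | IN={c-c} | OUT={c-c}
  B5: | IN={c-c} | OUT={c-c, d-e}
  B6: | IN={c-c, d-e} | OUT={c*f, c-c}
  B7: | IN={c*f, c-c} | OUT={}

Merge at B5: IN[B5] = OUT[B4] = {c-c}
Applying B5's transfer function to that IN value gives OUT[B5] (row B5 above).

Answer: {c-c, d-e}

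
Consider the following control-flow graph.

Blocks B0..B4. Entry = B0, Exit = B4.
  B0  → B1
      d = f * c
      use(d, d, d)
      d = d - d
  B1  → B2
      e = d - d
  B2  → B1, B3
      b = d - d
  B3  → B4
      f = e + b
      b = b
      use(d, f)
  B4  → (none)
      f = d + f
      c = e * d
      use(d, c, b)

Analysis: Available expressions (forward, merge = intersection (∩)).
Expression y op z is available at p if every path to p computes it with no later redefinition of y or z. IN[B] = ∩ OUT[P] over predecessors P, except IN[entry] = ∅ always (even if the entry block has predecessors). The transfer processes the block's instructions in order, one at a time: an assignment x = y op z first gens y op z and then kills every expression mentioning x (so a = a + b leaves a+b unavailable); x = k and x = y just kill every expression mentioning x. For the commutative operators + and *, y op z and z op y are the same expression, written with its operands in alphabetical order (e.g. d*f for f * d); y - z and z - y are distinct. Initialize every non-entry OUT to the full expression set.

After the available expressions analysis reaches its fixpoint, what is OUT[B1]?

Answer: {c*f, d-d}

Derivation:
Converged values:
  B0:   IN={}   OUT={c*f}
  B1:   IN={c*f}   OUT={c*f, d-d}
  B2:   IN={c*f, d-d}   OUT={c*f, d-d}
  B3:   IN={c*f, d-d}   OUT={d-d}
  B4:   IN={d-d}   OUT={d*e, d-d}

Merge at B1: IN[B1] = OUT[B0] ∩ OUT[B2] = {c*f}
Applying B1's transfer function to that IN value gives OUT[B1] (row B1 above).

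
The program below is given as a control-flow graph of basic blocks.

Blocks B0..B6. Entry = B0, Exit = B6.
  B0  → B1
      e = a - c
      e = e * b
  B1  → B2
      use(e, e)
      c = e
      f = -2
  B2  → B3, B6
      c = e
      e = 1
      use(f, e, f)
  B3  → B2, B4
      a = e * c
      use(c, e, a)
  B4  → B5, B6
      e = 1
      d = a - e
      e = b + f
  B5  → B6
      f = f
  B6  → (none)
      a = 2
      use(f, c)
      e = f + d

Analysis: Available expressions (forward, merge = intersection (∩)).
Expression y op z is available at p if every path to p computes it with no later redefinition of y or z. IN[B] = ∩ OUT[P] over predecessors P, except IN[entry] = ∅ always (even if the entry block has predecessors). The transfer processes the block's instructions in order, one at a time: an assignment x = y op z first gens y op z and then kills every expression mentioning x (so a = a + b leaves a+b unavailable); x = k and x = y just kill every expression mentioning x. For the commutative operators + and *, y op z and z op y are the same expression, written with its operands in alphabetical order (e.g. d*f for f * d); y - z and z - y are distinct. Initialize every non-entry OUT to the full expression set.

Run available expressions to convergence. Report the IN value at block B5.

Per-block solution:
  B0:  IN={}  OUT={a-c}
  B1:  IN={a-c}  OUT={}
  B2:  IN={}  OUT={}
  B3:  IN={}  OUT={c*e}
  B4:  IN={c*e}  OUT={b+f}
  B5:  IN={b+f}  OUT={}
  B6:  IN={}  OUT={d+f}

Merge at B5: IN[B5] = OUT[B4] = {b+f}

Answer: {b+f}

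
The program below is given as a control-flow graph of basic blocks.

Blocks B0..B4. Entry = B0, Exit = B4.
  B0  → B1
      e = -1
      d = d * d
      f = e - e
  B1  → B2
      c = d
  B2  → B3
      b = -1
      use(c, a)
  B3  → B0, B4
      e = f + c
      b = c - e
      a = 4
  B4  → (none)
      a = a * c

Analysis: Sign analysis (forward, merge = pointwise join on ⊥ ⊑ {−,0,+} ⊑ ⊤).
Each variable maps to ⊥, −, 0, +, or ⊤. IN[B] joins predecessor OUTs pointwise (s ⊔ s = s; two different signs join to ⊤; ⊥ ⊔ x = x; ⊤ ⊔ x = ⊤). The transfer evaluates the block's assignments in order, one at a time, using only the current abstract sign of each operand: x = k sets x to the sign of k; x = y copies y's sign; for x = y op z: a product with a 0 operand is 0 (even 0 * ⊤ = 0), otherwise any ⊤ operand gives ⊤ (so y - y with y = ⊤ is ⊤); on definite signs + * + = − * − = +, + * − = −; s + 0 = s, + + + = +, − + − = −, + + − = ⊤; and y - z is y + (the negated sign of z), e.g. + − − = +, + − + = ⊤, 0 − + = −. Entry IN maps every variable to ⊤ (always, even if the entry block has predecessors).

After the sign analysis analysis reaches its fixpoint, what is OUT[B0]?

Converged values:
  B0:   IN=(all ⊤)   OUT={e:-; rest ⊤}
  B1:   IN={e:-; rest ⊤}   OUT={e:-; rest ⊤}
  B2:   IN={e:-; rest ⊤}   OUT={b:-, e:-; rest ⊤}
  B3:   IN={b:-, e:-; rest ⊤}   OUT={a:+; rest ⊤}
  B4:   IN={a:+; rest ⊤}   OUT=(all ⊤)

Merge at B0 (entry node, so the boundary value (all ⊤) is joined with the incoming edge(s)): IN[B0] = (all ⊤) ⊔ OUT[B3] = {a: ⊤, b: ⊤, c: ⊤, d: ⊤, e: ⊤, f: ⊤}
Applying B0's transfer function to that IN value gives OUT[B0] (row B0 above).

Answer: {a: ⊤, b: ⊤, c: ⊤, d: ⊤, e: -, f: ⊤}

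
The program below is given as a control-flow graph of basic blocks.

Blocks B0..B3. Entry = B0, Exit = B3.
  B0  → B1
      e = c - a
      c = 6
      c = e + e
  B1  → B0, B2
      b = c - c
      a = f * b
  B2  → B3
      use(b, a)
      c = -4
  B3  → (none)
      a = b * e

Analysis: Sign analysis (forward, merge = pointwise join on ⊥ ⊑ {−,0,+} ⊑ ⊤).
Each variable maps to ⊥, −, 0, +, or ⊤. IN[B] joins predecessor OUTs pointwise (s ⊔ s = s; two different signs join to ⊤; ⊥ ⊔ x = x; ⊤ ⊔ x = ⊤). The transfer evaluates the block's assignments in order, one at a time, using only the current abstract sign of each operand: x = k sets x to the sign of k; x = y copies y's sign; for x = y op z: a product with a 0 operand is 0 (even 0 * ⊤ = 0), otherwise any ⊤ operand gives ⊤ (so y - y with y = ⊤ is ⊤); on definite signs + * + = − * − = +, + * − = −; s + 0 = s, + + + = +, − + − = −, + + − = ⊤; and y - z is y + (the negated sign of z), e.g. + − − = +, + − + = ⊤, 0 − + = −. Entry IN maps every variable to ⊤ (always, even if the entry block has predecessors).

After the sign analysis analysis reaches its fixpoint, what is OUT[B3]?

Answer: {a: ⊤, b: ⊤, c: -, d: ⊤, e: ⊤, f: ⊤}

Working:
Fixpoint table:
  B0: | IN=(all ⊤) | OUT=(all ⊤)
  B1: | IN=(all ⊤) | OUT=(all ⊤)
  B2: | IN=(all ⊤) | OUT={c:-; rest ⊤}
  B3: | IN={c:-; rest ⊤} | OUT={c:-; rest ⊤}

Merge at B3: IN[B3] = OUT[B2] = {a: ⊤, b: ⊤, c: -, d: ⊤, e: ⊤, f: ⊤}
Applying B3's transfer function to that IN value gives OUT[B3] (row B3 above).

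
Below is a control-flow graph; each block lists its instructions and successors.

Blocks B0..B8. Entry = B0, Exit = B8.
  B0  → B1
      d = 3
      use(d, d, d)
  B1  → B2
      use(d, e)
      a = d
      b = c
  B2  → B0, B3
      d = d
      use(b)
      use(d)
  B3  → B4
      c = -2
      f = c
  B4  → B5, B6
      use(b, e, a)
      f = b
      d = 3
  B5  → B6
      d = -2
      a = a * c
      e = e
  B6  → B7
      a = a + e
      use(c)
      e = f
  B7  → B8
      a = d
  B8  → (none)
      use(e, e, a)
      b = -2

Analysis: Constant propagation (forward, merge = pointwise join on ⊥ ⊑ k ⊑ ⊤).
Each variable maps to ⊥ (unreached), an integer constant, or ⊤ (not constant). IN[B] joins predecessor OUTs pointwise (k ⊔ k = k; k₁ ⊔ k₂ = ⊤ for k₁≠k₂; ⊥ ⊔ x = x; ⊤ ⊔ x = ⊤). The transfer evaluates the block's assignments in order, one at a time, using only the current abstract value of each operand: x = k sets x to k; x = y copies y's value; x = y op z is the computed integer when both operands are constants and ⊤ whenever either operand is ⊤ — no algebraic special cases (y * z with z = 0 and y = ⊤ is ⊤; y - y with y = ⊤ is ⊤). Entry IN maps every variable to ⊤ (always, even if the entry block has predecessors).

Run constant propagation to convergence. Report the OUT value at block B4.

Per-block solution:
  B0:  IN=(all ⊤)  OUT={d:3; rest ⊤}
  B1:  IN={d:3; rest ⊤}  OUT={a:3, d:3; rest ⊤}
  B2:  IN={a:3, d:3; rest ⊤}  OUT={a:3, d:3; rest ⊤}
  B3:  IN={a:3, d:3; rest ⊤}  OUT={a:3, c:-2, d:3, f:-2; rest ⊤}
  B4:  IN={a:3, c:-2, d:3, f:-2; rest ⊤}  OUT={a:3, c:-2, d:3; rest ⊤}
  B5:  IN={a:3, c:-2, d:3; rest ⊤}  OUT={a:-6, c:-2, d:-2; rest ⊤}
  B6:  IN={c:-2; rest ⊤}  OUT={c:-2; rest ⊤}
  B7:  IN={c:-2; rest ⊤}  OUT={c:-2; rest ⊤}
  B8:  IN={c:-2; rest ⊤}  OUT={b:-2, c:-2; rest ⊤}

Merge at B4: IN[B4] = OUT[B3] = {a: 3, b: ⊤, c: -2, d: 3, e: ⊤, f: -2}
Applying B4's transfer function to that IN value gives OUT[B4] (row B4 above).

Answer: {a: 3, b: ⊤, c: -2, d: 3, e: ⊤, f: ⊤}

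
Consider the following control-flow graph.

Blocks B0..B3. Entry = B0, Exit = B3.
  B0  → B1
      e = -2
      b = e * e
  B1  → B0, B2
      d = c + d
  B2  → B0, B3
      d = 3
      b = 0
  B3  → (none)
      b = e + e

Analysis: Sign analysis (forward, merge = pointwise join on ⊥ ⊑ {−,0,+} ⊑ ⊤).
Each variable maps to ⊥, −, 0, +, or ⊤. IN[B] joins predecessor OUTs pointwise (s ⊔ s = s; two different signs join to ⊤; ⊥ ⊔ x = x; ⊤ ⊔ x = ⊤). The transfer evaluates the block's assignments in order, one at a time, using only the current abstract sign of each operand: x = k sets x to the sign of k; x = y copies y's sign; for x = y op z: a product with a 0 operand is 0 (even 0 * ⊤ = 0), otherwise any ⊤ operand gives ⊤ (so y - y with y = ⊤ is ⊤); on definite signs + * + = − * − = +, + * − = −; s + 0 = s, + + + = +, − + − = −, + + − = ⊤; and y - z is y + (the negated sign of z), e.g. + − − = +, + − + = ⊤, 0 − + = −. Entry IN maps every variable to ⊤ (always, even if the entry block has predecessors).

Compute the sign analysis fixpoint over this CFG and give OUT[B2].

Answer: {a: ⊤, b: 0, c: ⊤, d: +, e: -, f: ⊤}

Working:
Per-block solution:
  B0: | IN=(all ⊤) | OUT={b:+, e:-; rest ⊤}
  B1: | IN={b:+, e:-; rest ⊤} | OUT={b:+, e:-; rest ⊤}
  B2: | IN={b:+, e:-; rest ⊤} | OUT={b:0, d:+, e:-; rest ⊤}
  B3: | IN={b:0, d:+, e:-; rest ⊤} | OUT={b:-, d:+, e:-; rest ⊤}

Merge at B2: IN[B2] = OUT[B1] = {a: ⊤, b: +, c: ⊤, d: ⊤, e: -, f: ⊤}
Applying B2's transfer function to that IN value gives OUT[B2] (row B2 above).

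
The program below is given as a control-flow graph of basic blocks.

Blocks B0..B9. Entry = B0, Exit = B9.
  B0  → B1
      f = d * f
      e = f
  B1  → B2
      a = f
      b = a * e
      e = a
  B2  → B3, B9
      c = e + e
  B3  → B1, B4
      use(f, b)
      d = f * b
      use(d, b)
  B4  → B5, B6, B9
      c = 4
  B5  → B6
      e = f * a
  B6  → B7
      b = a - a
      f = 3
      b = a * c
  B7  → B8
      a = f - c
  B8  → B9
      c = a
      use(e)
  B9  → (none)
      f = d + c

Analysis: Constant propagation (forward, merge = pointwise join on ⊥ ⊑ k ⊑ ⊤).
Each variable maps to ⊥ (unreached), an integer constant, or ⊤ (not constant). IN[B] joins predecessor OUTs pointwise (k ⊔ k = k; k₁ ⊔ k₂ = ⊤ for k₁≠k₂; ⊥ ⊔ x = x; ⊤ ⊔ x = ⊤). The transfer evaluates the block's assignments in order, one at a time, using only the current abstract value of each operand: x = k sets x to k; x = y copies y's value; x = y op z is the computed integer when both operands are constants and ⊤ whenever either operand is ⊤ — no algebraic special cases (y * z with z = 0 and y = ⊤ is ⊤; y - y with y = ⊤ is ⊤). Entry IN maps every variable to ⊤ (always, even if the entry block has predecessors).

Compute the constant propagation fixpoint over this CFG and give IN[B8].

Answer: {a: -1, b: ⊤, c: 4, d: ⊤, e: ⊤, f: 3}

Working:
Converged values:
  B0:   IN=(all ⊤)   OUT=(all ⊤)
  B1:   IN=(all ⊤)   OUT=(all ⊤)
  B2:   IN=(all ⊤)   OUT=(all ⊤)
  B3:   IN=(all ⊤)   OUT=(all ⊤)
  B4:   IN=(all ⊤)   OUT={c:4; rest ⊤}
  B5:   IN={c:4; rest ⊤}   OUT={c:4; rest ⊤}
  B6:   IN={c:4; rest ⊤}   OUT={c:4, f:3; rest ⊤}
  B7:   IN={c:4, f:3; rest ⊤}   OUT={a:-1, c:4, f:3; rest ⊤}
  B8:   IN={a:-1, c:4, f:3; rest ⊤}   OUT={a:-1, c:-1, f:3; rest ⊤}
  B9:   IN=(all ⊤)   OUT=(all ⊤)

Merge at B8: IN[B8] = OUT[B7] = {a: -1, b: ⊤, c: 4, d: ⊤, e: ⊤, f: 3}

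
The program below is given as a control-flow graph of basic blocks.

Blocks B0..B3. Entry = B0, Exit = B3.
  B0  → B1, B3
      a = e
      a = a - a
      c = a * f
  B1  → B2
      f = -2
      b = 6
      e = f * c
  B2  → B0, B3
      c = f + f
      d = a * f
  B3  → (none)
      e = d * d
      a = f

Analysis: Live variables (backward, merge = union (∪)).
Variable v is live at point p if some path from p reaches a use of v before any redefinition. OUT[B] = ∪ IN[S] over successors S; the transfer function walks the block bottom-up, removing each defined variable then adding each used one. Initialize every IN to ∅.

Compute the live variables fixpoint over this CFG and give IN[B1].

Answer: {a, c}

Derivation:
Per-block solution:
  B0: | IN={d, e, f} | OUT={a, c, d, f}
  B1: | IN={a, c} | OUT={a, e, f}
  B2: | IN={a, e, f} | OUT={d, e, f}
  B3: | IN={d, f} | OUT={}

Merge at B1: OUT[B1] = IN[B2] = {a, e, f}
Applying B1's transfer function to that OUT value gives IN[B1] (row B1 above).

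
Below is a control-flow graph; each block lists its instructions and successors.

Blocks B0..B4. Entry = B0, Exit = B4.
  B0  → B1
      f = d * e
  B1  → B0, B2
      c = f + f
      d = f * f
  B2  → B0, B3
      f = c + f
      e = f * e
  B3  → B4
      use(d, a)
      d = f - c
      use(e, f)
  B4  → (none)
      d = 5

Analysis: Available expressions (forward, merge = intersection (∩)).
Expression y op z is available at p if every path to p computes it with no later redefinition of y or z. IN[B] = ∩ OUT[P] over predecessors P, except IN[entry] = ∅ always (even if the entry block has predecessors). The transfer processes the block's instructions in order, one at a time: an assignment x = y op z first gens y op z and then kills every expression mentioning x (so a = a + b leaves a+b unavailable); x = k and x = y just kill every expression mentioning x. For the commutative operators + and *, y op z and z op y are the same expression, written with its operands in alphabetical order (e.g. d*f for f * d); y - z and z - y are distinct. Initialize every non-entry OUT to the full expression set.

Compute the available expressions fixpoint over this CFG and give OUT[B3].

Answer: {f-c}

Derivation:
Fixpoint table:
  B0: | IN={} | OUT={d*e}
  B1: | IN={d*e} | OUT={f*f, f+f}
  B2: | IN={f*f, f+f} | OUT={}
  B3: | IN={} | OUT={f-c}
  B4: | IN={f-c} | OUT={f-c}

Merge at B3: IN[B3] = OUT[B2] = {}
Applying B3's transfer function to that IN value gives OUT[B3] (row B3 above).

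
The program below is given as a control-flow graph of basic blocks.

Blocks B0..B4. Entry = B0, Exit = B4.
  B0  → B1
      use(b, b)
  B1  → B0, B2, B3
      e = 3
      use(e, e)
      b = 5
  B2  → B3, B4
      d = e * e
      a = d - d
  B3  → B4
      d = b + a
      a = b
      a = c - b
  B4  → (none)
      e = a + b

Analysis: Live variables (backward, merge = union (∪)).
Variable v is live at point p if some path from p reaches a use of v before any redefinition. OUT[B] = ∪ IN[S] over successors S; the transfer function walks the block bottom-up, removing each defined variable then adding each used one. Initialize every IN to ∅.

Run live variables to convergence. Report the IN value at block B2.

Answer: {b, c, e}

Trace:
Converged values:
  B0:   IN={a, b, c}   OUT={a, c}
  B1:   IN={a, c}   OUT={a, b, c, e}
  B2:   IN={b, c, e}   OUT={a, b, c}
  B3:   IN={a, b, c}   OUT={a, b}
  B4:   IN={a, b}   OUT={}

Merge at B2: OUT[B2] = IN[B3] ⊔ IN[B4] = {a, b, c}
Applying B2's transfer function to that OUT value gives IN[B2] (row B2 above).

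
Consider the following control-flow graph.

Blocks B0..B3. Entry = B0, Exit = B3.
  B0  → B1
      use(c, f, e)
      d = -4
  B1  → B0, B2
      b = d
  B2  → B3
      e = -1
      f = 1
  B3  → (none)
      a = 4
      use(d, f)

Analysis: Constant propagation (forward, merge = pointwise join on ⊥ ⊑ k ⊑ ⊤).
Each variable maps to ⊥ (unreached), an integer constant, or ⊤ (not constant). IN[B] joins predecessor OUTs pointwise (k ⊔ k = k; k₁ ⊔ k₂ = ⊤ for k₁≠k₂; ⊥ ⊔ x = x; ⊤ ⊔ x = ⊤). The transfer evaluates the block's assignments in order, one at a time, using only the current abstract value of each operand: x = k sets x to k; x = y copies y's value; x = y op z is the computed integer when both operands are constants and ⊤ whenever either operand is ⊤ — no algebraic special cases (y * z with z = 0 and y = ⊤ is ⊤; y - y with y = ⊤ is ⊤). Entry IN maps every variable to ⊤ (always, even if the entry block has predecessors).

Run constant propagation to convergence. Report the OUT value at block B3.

Answer: {a: 4, b: -4, c: ⊤, d: -4, e: -1, f: 1}

Derivation:
Converged values:
  B0:  IN=(all ⊤)  OUT={d:-4; rest ⊤}
  B1:  IN={d:-4; rest ⊤}  OUT={b:-4, d:-4; rest ⊤}
  B2:  IN={b:-4, d:-4; rest ⊤}  OUT={b:-4, d:-4, e:-1, f:1; rest ⊤}
  B3:  IN={b:-4, d:-4, e:-1, f:1; rest ⊤}  OUT={a:4, b:-4, d:-4, e:-1, f:1; rest ⊤}

Merge at B3: IN[B3] = OUT[B2] = {a: ⊤, b: -4, c: ⊤, d: -4, e: -1, f: 1}
Applying B3's transfer function to that IN value gives OUT[B3] (row B3 above).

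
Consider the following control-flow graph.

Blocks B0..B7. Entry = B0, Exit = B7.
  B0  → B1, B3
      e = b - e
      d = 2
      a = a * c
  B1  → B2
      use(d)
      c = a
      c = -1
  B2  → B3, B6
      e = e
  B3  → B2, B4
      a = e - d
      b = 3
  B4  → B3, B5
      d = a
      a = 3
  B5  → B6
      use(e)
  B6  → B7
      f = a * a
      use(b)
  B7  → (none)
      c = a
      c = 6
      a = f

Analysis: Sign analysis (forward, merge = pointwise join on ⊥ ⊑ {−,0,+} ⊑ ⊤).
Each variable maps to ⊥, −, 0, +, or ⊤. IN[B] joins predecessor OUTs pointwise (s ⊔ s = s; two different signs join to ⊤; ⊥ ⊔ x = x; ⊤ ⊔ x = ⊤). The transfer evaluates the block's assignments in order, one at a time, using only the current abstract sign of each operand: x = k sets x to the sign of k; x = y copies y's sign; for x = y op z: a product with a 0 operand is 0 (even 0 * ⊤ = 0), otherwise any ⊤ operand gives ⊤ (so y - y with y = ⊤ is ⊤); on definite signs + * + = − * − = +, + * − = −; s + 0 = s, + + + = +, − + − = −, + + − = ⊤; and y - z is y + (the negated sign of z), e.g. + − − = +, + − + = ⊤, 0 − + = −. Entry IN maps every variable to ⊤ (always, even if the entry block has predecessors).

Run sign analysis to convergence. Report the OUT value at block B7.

Answer: {a: ⊤, b: ⊤, c: +, d: ⊤, e: ⊤, f: ⊤}

Trace:
Per-block solution:
  B0: | IN=(all ⊤) | OUT={d:+; rest ⊤}
  B1: | IN={d:+; rest ⊤} | OUT={c:-, d:+; rest ⊤}
  B2: | IN=(all ⊤) | OUT=(all ⊤)
  B3: | IN=(all ⊤) | OUT={b:+; rest ⊤}
  B4: | IN={b:+; rest ⊤} | OUT={a:+, b:+; rest ⊤}
  B5: | IN={a:+, b:+; rest ⊤} | OUT={a:+, b:+; rest ⊤}
  B6: | IN=(all ⊤) | OUT=(all ⊤)
  B7: | IN=(all ⊤) | OUT={c:+; rest ⊤}

Merge at B7: IN[B7] = OUT[B6] = {a: ⊤, b: ⊤, c: ⊤, d: ⊤, e: ⊤, f: ⊤}
Applying B7's transfer function to that IN value gives OUT[B7] (row B7 above).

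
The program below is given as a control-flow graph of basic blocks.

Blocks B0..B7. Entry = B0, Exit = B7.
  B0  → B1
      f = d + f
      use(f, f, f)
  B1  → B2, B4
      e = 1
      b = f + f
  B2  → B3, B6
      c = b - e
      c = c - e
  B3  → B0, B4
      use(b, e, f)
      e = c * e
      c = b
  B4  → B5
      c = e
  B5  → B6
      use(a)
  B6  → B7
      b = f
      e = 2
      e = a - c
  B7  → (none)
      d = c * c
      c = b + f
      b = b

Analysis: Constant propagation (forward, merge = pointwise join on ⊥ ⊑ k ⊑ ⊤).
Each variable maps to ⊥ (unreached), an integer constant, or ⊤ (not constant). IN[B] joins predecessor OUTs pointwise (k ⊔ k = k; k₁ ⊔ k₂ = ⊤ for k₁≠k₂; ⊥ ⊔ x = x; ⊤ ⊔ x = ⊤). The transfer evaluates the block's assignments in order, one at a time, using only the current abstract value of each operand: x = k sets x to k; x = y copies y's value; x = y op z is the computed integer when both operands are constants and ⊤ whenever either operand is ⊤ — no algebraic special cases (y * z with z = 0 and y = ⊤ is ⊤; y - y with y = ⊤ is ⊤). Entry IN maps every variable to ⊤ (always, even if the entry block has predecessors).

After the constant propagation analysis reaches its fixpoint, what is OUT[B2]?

Answer: {a: ⊤, b: ⊤, c: ⊤, d: ⊤, e: 1, f: ⊤}

Trace:
Converged values:
  B0: | IN=(all ⊤) | OUT=(all ⊤)
  B1: | IN=(all ⊤) | OUT={e:1; rest ⊤}
  B2: | IN={e:1; rest ⊤} | OUT={e:1; rest ⊤}
  B3: | IN={e:1; rest ⊤} | OUT=(all ⊤)
  B4: | IN=(all ⊤) | OUT=(all ⊤)
  B5: | IN=(all ⊤) | OUT=(all ⊤)
  B6: | IN=(all ⊤) | OUT=(all ⊤)
  B7: | IN=(all ⊤) | OUT=(all ⊤)

Merge at B2: IN[B2] = OUT[B1] = {a: ⊤, b: ⊤, c: ⊤, d: ⊤, e: 1, f: ⊤}
Applying B2's transfer function to that IN value gives OUT[B2] (row B2 above).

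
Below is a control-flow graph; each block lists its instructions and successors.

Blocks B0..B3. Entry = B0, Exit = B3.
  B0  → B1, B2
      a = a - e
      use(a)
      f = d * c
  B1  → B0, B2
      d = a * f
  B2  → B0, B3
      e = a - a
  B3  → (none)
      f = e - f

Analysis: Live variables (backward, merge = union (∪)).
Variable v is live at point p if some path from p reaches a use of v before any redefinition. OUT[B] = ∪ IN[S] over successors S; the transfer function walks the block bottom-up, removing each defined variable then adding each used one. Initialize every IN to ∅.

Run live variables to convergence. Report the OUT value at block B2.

Converged values:
  B0:   IN={a, c, d, e}   OUT={a, c, d, e, f}
  B1:   IN={a, c, e, f}   OUT={a, c, d, e, f}
  B2:   IN={a, c, d, f}   OUT={a, c, d, e, f}
  B3:   IN={e, f}   OUT={}

Merge at B2: OUT[B2] = IN[B0] ⊔ IN[B3] = {a, c, d, e, f}

Answer: {a, c, d, e, f}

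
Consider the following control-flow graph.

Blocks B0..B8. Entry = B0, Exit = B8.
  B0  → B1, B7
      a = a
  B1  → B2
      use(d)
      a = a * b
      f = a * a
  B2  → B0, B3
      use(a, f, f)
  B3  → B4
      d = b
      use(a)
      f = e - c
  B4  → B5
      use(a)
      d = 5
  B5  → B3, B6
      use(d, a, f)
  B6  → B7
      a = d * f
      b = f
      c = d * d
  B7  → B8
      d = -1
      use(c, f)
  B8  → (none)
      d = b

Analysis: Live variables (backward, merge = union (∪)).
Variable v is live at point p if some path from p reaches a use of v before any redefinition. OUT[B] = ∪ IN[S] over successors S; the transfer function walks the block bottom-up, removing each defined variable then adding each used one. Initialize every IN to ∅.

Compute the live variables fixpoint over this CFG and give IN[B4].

Converged values:
  B0: | IN={a, b, c, d, e, f} | OUT={a, b, c, d, e, f}
  B1: | IN={a, b, c, d, e} | OUT={a, b, c, d, e, f}
  B2: | IN={a, b, c, d, e, f} | OUT={a, b, c, d, e, f}
  B3: | IN={a, b, c, e} | OUT={a, b, c, e, f}
  B4: | IN={a, b, c, e, f} | OUT={a, b, c, d, e, f}
  B5: | IN={a, b, c, d, e, f} | OUT={a, b, c, d, e, f}
  B6: | IN={d, f} | OUT={b, c, f}
  B7: | IN={b, c, f} | OUT={b}
  B8: | IN={b} | OUT={}

Merge at B4: OUT[B4] = IN[B5] = {a, b, c, d, e, f}
Applying B4's transfer function to that OUT value gives IN[B4] (row B4 above).

Answer: {a, b, c, e, f}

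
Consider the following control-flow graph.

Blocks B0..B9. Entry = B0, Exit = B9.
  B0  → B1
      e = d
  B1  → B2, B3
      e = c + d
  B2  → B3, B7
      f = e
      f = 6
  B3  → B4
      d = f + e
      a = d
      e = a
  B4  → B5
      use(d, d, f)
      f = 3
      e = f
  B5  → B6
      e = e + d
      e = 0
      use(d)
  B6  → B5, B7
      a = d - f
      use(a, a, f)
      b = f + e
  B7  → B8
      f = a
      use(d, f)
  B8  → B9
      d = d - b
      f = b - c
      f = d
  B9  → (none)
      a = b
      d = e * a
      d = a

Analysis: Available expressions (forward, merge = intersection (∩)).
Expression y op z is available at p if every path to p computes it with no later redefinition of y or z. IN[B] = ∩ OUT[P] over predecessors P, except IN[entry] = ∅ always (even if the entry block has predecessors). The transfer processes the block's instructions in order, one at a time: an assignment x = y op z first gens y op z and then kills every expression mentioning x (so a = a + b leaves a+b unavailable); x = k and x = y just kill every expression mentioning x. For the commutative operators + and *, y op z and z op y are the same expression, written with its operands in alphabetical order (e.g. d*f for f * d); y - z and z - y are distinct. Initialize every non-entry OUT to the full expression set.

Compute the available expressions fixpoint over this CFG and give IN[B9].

Answer: {b-c}

Working:
Converged values:
  B0: | IN={} | OUT={}
  B1: | IN={} | OUT={c+d}
  B2: | IN={c+d} | OUT={c+d}
  B3: | IN={c+d} | OUT={}
  B4: | IN={} | OUT={}
  B5: | IN={} | OUT={}
  B6: | IN={} | OUT={d-f, e+f}
  B7: | IN={} | OUT={}
  B8: | IN={} | OUT={b-c}
  B9: | IN={b-c} | OUT={a*e, b-c}

Merge at B9: IN[B9] = OUT[B8] = {b-c}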